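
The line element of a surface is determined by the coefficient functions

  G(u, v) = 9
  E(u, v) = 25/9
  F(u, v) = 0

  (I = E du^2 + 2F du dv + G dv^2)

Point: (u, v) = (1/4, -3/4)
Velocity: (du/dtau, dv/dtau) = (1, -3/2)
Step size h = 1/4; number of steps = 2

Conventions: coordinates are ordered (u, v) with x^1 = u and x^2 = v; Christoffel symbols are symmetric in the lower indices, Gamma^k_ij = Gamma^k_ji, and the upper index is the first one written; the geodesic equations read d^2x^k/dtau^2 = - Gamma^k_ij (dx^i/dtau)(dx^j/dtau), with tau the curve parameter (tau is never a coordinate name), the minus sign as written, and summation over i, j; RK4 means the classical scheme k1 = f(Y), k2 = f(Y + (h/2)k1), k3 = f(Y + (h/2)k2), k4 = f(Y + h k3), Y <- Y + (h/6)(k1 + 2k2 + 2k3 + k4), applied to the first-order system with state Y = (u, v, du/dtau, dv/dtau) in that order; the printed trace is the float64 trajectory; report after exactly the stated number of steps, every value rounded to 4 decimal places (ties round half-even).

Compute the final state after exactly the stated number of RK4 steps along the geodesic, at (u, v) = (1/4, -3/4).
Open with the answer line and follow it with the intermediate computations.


Answer: u = 0.7500, v = -1.5000, du/dtau = 1.0000, dv/dtau = -1.5000

f(Y) = (du/dtau, dv/dtau, -Gamma^u_ij Y'^i Y'^j, -Gamma^v_ij Y'^i Y'^j) with the Gammas evaluated at the stage position; h = 0.250000; intermediate values shown to 6 dp
step 0: u = 0.2500, v = -0.7500, du/dtau = 1.0000, dv/dtau = -1.5000
step 1:
  k1: at (u, v) = (0.250000, -0.750000), (du/dtau, dv/dtau) = (1.000000, -1.500000); Gamma_uuu = 0.000000, Gamma_uuv = 0.000000, Gamma_uvv = 0.000000, Gamma_vuu = 0.000000, Gamma_vuv = 0.000000, Gamma_vvv = 0.000000; k1 = (1.000000, -1.500000, 0.000000, 0.000000)
  k2: at (u, v) = (0.375000, -0.937500), (du/dtau, dv/dtau) = (1.000000, -1.500000); Gamma_uuu = 0.000000, Gamma_uuv = 0.000000, Gamma_uvv = 0.000000, Gamma_vuu = 0.000000, Gamma_vuv = 0.000000, Gamma_vvv = 0.000000; k2 = (1.000000, -1.500000, 0.000000, 0.000000)
  k3: at (u, v) = (0.375000, -0.937500), (du/dtau, dv/dtau) = (1.000000, -1.500000); Gamma_uuu = 0.000000, Gamma_uuv = 0.000000, Gamma_uvv = 0.000000, Gamma_vuu = 0.000000, Gamma_vuv = 0.000000, Gamma_vvv = 0.000000; k3 = (1.000000, -1.500000, 0.000000, 0.000000)
  k4: at (u, v) = (0.500000, -1.125000), (du/dtau, dv/dtau) = (1.000000, -1.500000); Gamma_uuu = 0.000000, Gamma_uuv = 0.000000, Gamma_uvv = 0.000000, Gamma_vuu = 0.000000, Gamma_vuv = 0.000000, Gamma_vvv = 0.000000; k4 = (1.000000, -1.500000, 0.000000, 0.000000)
  Y <- Y + (h/6)(k1 + 2k2 + 2k3 + k4): u = 0.5000, v = -1.1250, du/dtau = 1.0000, dv/dtau = -1.5000
step 2:
  k1: at (u, v) = (0.500000, -1.125000), (du/dtau, dv/dtau) = (1.000000, -1.500000); Gamma_uuu = 0.000000, Gamma_uuv = 0.000000, Gamma_uvv = 0.000000, Gamma_vuu = 0.000000, Gamma_vuv = 0.000000, Gamma_vvv = 0.000000; k1 = (1.000000, -1.500000, 0.000000, 0.000000)
  k2: at (u, v) = (0.625000, -1.312500), (du/dtau, dv/dtau) = (1.000000, -1.500000); Gamma_uuu = 0.000000, Gamma_uuv = 0.000000, Gamma_uvv = 0.000000, Gamma_vuu = 0.000000, Gamma_vuv = 0.000000, Gamma_vvv = 0.000000; k2 = (1.000000, -1.500000, 0.000000, 0.000000)
  k3: at (u, v) = (0.625000, -1.312500), (du/dtau, dv/dtau) = (1.000000, -1.500000); Gamma_uuu = 0.000000, Gamma_uuv = 0.000000, Gamma_uvv = 0.000000, Gamma_vuu = 0.000000, Gamma_vuv = 0.000000, Gamma_vvv = 0.000000; k3 = (1.000000, -1.500000, 0.000000, 0.000000)
  k4: at (u, v) = (0.750000, -1.500000), (du/dtau, dv/dtau) = (1.000000, -1.500000); Gamma_uuu = 0.000000, Gamma_uuv = 0.000000, Gamma_uvv = 0.000000, Gamma_vuu = 0.000000, Gamma_vuv = 0.000000, Gamma_vvv = 0.000000; k4 = (1.000000, -1.500000, 0.000000, 0.000000)
  Y <- Y + (h/6)(k1 + 2k2 + 2k3 + k4): u = 0.7500, v = -1.5000, du/dtau = 1.0000, dv/dtau = -1.5000


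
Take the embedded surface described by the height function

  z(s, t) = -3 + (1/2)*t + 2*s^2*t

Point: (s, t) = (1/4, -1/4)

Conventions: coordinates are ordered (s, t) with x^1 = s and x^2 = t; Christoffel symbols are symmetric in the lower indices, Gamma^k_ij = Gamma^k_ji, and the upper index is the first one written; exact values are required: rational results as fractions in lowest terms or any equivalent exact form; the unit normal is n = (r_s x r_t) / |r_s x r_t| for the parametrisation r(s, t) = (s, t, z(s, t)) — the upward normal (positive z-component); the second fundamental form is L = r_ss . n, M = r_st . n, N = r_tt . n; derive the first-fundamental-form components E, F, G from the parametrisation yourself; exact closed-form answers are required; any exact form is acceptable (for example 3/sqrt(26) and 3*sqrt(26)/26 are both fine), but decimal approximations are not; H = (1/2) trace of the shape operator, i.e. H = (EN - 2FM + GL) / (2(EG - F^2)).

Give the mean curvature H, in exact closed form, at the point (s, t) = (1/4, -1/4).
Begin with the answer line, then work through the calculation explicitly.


Answer: H = -92*sqrt(93)/2883

z_s = -1/4, z_t = 5/8, z_ss = -1, z_st = 1, z_tt = 0
E = 17/16, F = -5/32, G = 89/64; answer radicand W^2 = 93/64
unnormalised second-form numerators: l = -1, m = 1, n = 0; L = l/sqrt(93/64), and similarly M = m/sqrt(W^2), N = n/sqrt(W^2)
H = (E*n - 2*F*m + G*l) / (2*(EG - F^2)*sqrt(W^2)); E*n - 2*F*m + G*l = -69/64, EG - F^2 = 93/64, so H = (-23/62)/sqrt(93/64)


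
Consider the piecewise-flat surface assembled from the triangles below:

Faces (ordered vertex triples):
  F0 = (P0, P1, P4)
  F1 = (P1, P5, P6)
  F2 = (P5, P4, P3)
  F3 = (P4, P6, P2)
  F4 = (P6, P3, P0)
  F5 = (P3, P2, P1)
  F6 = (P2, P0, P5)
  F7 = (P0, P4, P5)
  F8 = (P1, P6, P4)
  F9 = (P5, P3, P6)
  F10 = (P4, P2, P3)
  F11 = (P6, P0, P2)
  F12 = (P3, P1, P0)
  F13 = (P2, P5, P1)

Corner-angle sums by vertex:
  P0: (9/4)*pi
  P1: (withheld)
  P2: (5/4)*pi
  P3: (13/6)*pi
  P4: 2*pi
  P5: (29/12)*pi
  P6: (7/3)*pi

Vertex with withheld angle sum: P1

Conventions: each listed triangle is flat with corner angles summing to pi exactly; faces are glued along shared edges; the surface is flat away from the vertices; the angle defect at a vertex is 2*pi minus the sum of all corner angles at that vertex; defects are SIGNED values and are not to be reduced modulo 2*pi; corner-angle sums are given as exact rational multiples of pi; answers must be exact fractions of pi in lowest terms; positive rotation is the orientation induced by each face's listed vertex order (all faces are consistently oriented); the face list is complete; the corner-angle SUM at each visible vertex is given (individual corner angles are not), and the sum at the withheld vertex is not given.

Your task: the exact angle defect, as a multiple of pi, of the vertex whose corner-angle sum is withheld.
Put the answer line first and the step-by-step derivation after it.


Answer: defect(P1) = (5/12)*pi

V = 7, E = 21, F = 14; chi = V - E + F = 0
Gauss-Bonnet: total defect = 2*pi*chi = 0; visible defects sum to (-5/12)*pi


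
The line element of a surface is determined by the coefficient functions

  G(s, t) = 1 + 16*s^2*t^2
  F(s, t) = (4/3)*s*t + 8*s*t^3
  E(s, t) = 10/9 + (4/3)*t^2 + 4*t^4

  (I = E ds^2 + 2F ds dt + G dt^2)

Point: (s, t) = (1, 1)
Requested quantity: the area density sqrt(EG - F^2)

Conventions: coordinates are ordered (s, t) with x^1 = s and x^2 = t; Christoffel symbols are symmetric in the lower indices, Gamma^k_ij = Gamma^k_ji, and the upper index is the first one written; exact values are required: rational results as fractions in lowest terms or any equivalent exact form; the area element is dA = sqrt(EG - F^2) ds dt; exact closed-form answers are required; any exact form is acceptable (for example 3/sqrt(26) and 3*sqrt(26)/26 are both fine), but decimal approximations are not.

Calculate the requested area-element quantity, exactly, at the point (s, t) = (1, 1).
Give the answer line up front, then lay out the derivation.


Answer: sqrt(EG - F^2) = sqrt(202)/3

E = 58/9, F = 28/3, G = 17; EG - F^2 = 202/9


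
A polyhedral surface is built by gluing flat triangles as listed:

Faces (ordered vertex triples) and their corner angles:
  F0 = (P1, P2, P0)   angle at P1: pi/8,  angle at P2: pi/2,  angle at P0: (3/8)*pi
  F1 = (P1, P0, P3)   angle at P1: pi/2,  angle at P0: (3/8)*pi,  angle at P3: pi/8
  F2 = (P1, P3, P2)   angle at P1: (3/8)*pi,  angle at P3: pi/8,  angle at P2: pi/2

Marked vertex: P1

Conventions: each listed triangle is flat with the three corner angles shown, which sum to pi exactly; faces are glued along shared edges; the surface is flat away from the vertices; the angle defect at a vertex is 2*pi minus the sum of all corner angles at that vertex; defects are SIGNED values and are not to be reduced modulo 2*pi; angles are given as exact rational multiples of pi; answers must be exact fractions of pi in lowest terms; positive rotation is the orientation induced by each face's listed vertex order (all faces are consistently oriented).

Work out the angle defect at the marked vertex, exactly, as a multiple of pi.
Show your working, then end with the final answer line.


Sum of corner angles at P1: pi
defect = 2*pi - pi

Answer: defect(P1) = pi


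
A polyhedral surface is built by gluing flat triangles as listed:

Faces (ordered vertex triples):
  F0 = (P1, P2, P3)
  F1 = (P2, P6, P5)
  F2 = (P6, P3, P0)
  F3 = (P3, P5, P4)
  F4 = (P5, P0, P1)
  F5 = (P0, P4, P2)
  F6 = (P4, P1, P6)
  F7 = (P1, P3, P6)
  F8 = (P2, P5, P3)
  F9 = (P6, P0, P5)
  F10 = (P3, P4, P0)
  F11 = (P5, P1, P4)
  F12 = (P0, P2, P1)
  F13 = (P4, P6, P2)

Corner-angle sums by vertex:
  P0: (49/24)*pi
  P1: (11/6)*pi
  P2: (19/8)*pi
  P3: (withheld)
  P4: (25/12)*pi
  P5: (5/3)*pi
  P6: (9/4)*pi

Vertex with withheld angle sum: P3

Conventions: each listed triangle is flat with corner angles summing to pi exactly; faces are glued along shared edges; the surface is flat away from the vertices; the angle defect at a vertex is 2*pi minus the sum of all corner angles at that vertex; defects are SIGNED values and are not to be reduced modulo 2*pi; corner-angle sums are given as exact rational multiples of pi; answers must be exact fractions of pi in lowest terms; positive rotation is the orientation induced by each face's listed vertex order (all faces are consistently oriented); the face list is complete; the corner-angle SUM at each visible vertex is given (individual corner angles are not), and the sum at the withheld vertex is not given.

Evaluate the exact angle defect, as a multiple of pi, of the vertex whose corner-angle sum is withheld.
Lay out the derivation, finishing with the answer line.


V = 7, E = 21, F = 14; chi = V - E + F = 0
Gauss-Bonnet: total defect = 2*pi*chi = 0; visible defects sum to -pi/4

Answer: defect(P3) = pi/4


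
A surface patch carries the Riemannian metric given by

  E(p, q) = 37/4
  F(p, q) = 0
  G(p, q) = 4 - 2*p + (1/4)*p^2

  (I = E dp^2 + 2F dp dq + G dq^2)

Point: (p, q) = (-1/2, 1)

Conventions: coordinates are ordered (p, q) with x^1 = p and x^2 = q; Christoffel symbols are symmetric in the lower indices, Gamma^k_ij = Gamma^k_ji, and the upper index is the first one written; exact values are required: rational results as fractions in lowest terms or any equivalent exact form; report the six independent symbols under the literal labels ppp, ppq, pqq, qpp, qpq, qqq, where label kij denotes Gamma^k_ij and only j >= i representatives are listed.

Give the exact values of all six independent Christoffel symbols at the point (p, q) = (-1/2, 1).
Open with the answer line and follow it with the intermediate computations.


Answer: Gamma_ppp = 0, Gamma_ppq = 0, Gamma_pqq = 9/74, Gamma_qpp = 0, Gamma_qpq = -2/9, Gamma_qqq = 0

E = 37/4, F = 0, G = 81/16 at the point
E_p = 0, E_q = 0, F_p = 0, F_q = 0, G_p = -9/4, G_q = 0
EG - F^2 = 2997/64;  g^inv = (64/2997) * [[81/16, 0], [0, 37/4]]
first-kind symbols [ij,l] = (1/2)(d_i g_jl + d_j g_il - d_l g_ij): [pp,p] = E_p/2 = 0, [pp,q] = F_p - E_q/2 = 0, [pq,p] = E_q/2 = 0, [pq,q] = G_p/2 = -9/8, [qq,p] = F_q - G_p/2 = 9/8, [qq,q] = G_q/2 = 0
Gamma^p_ij = (G*[ij,p] - F*[ij,q])/(EG - F^2), Gamma^q_ij = (E*[ij,q] - F*[ij,p])/(EG - F^2)


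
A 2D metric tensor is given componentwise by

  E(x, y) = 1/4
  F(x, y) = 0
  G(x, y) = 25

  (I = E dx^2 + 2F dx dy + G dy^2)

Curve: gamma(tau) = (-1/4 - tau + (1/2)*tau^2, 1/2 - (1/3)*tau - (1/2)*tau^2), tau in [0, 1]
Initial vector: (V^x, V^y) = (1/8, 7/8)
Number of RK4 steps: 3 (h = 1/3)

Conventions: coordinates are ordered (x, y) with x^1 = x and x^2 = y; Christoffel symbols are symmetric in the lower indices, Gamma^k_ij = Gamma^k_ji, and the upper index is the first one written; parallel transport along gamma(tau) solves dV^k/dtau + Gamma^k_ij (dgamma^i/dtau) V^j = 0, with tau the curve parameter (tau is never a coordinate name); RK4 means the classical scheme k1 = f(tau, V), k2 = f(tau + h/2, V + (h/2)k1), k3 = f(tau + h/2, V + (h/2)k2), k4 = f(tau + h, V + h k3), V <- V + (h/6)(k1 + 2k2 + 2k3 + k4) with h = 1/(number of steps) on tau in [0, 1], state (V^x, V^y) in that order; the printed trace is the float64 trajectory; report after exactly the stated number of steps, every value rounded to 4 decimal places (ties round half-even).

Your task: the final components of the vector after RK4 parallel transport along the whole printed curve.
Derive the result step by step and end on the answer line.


gamma'(tau) = (-1 + tau, -1/3 - tau); f(tau, V)^k = -Gamma^k_ij(gamma(tau)) gamma'^i(tau) V^j; h = 1/3; intermediate values shown to 6 dp
curve data and Christoffel symbols at the stage parameters:
  tau = 0.000000: gamma = (-0.250000, 0.500000), gamma' = (-1.000000, -0.333333); Gamma_xxx = 0.000000, Gamma_xxy = 0.000000, Gamma_xyy = 0.000000, Gamma_yxx = 0.000000, Gamma_yxy = 0.000000, Gamma_yyy = 0.000000
  tau = 0.166667: gamma = (-0.402778, 0.430556), gamma' = (-0.833333, -0.500000); Gamma_xxx = 0.000000, Gamma_xxy = 0.000000, Gamma_xyy = 0.000000, Gamma_yxx = 0.000000, Gamma_yxy = 0.000000, Gamma_yyy = 0.000000
  tau = 0.333333: gamma = (-0.527778, 0.333333), gamma' = (-0.666667, -0.666667); Gamma_xxx = 0.000000, Gamma_xxy = 0.000000, Gamma_xyy = 0.000000, Gamma_yxx = 0.000000, Gamma_yxy = 0.000000, Gamma_yyy = 0.000000
  tau = 0.500000: gamma = (-0.625000, 0.208333), gamma' = (-0.500000, -0.833333); Gamma_xxx = 0.000000, Gamma_xxy = 0.000000, Gamma_xyy = 0.000000, Gamma_yxx = 0.000000, Gamma_yxy = 0.000000, Gamma_yyy = 0.000000
  tau = 0.666667: gamma = (-0.694444, 0.055556), gamma' = (-0.333333, -1.000000); Gamma_xxx = 0.000000, Gamma_xxy = 0.000000, Gamma_xyy = 0.000000, Gamma_yxx = 0.000000, Gamma_yxy = 0.000000, Gamma_yyy = 0.000000
  tau = 0.833333: gamma = (-0.736111, -0.125000), gamma' = (-0.166667, -1.166667); Gamma_xxx = 0.000000, Gamma_xxy = 0.000000, Gamma_xyy = 0.000000, Gamma_yxx = 0.000000, Gamma_yxy = 0.000000, Gamma_yyy = 0.000000
  tau = 1.000000: gamma = (-0.750000, -0.333333), gamma' = (0.000000, -1.333333); Gamma_xxx = 0.000000, Gamma_xxy = 0.000000, Gamma_xyy = 0.000000, Gamma_yxx = 0.000000, Gamma_yxy = 0.000000, Gamma_yyy = 0.000000
step 0: V^x = 0.1250, V^y = 0.8750
step 1: k1 = (0.000000, 0.000000), k2 = (0.000000, 0.000000), k3 = (0.000000, 0.000000), k4 = (0.000000, 0.000000); V <- V + (h/6)(k1 + 2k2 + 2k3 + k4): V^x = 0.1250, V^y = 0.8750
step 2: k1 = (0.000000, 0.000000), k2 = (0.000000, 0.000000), k3 = (0.000000, 0.000000), k4 = (0.000000, 0.000000); V <- V + (h/6)(k1 + 2k2 + 2k3 + k4): V^x = 0.1250, V^y = 0.8750
step 3: k1 = (0.000000, 0.000000), k2 = (0.000000, 0.000000), k3 = (0.000000, 0.000000), k4 = (0.000000, 0.000000); V <- V + (h/6)(k1 + 2k2 + 2k3 + k4): V^x = 0.1250, V^y = 0.8750

Answer: V^x = 0.1250, V^y = 0.8750


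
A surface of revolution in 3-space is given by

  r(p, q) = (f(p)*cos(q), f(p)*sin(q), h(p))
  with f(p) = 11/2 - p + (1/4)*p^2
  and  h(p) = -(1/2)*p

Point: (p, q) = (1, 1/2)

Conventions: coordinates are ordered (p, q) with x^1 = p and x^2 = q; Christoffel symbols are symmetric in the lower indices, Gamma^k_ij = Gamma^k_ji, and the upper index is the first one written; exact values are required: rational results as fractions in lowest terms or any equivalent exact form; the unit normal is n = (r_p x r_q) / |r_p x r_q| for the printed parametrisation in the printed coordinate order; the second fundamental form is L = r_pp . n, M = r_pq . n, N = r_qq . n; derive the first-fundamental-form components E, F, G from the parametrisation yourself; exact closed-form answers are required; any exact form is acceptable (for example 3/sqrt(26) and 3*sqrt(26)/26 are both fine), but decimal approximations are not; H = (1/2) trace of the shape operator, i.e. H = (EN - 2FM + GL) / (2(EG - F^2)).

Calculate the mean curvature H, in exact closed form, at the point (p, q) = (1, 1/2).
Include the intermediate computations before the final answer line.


f = 19/4, f' = -1/2, f'' = 1/2, h' = -1/2, h'' = 0
E = 1/2, F = 0, G = 361/16; answer radicand W^2 = 1/2
unnormalised second-form numerators: l = 1/4, m = 0, n = -19/8; L = l/sqrt(1/2), and similarly M = m/sqrt(W^2), N = n/sqrt(W^2)
H = (E*n - 2*F*m + G*l) / (2*(EG - F^2)*sqrt(W^2)); E*n - 2*F*m + G*l = 285/64, EG - F^2 = 361/32, so H = (15/76)/sqrt(1/2)

Answer: H = 15*sqrt(2)/76


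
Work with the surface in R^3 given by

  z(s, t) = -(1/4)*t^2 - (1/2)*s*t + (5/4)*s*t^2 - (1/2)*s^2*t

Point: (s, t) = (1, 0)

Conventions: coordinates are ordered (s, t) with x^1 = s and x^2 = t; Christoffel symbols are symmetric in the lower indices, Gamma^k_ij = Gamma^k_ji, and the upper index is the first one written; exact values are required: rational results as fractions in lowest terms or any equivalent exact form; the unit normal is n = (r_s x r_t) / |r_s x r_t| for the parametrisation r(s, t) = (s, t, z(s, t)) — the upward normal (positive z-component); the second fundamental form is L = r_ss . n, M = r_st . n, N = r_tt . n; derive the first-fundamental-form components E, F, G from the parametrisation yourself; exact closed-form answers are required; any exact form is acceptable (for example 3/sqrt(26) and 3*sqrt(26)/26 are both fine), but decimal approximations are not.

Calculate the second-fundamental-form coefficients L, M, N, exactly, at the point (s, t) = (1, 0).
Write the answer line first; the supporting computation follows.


Answer: L = 0, M = -3*sqrt(2)/4, N = sqrt(2)

z_s = 0, z_t = -1, z_ss = 0, z_st = -3/2, z_tt = 2
E = 1, F = 0, G = 2; answer radicand W^2 = 2
unnormalised second-form numerators: l = 0, m = -3/2, n = 2; L = l/sqrt(2), and similarly M = m/sqrt(W^2), N = n/sqrt(W^2)


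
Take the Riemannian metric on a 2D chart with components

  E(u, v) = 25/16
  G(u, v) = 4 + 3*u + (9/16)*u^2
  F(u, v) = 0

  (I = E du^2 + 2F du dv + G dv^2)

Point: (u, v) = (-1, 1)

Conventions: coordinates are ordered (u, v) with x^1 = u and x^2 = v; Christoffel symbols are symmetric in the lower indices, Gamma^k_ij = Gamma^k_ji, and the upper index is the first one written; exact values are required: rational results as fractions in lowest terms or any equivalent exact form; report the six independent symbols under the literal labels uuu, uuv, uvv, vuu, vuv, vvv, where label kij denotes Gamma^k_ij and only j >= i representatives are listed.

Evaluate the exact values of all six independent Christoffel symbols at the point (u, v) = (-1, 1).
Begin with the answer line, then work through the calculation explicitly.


Answer: Gamma_uuu = 0, Gamma_uuv = 0, Gamma_uvv = -3/5, Gamma_vuu = 0, Gamma_vuv = 3/5, Gamma_vvv = 0

E = 25/16, F = 0, G = 25/16 at the point
E_u = 0, E_v = 0, F_u = 0, F_v = 0, G_u = 15/8, G_v = 0
EG - F^2 = 625/256;  g^inv = (256/625) * [[25/16, 0], [0, 25/16]]
first-kind symbols [ij,l] = (1/2)(d_i g_jl + d_j g_il - d_l g_ij): [uu,u] = E_u/2 = 0, [uu,v] = F_u - E_v/2 = 0, [uv,u] = E_v/2 = 0, [uv,v] = G_u/2 = 15/16, [vv,u] = F_v - G_u/2 = -15/16, [vv,v] = G_v/2 = 0
Gamma^u_ij = (G*[ij,u] - F*[ij,v])/(EG - F^2), Gamma^v_ij = (E*[ij,v] - F*[ij,u])/(EG - F^2)


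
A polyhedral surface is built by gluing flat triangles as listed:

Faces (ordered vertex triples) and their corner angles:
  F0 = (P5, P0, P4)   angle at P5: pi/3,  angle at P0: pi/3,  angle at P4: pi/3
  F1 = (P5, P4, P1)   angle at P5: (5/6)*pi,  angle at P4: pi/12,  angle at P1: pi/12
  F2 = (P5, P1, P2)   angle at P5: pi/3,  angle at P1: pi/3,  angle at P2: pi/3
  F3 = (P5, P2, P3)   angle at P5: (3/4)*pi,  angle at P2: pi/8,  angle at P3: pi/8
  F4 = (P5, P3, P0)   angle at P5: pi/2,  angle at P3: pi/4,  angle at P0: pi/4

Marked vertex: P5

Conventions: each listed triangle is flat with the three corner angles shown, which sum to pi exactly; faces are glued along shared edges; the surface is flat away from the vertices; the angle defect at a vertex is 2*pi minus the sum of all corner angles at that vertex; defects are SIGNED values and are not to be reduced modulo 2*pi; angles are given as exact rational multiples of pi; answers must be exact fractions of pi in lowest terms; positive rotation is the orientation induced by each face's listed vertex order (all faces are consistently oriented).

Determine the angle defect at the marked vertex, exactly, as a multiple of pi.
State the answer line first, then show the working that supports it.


Answer: defect(P5) = (-3/4)*pi

Sum of corner angles at P5: (11/4)*pi
defect = 2*pi - (11/4)*pi


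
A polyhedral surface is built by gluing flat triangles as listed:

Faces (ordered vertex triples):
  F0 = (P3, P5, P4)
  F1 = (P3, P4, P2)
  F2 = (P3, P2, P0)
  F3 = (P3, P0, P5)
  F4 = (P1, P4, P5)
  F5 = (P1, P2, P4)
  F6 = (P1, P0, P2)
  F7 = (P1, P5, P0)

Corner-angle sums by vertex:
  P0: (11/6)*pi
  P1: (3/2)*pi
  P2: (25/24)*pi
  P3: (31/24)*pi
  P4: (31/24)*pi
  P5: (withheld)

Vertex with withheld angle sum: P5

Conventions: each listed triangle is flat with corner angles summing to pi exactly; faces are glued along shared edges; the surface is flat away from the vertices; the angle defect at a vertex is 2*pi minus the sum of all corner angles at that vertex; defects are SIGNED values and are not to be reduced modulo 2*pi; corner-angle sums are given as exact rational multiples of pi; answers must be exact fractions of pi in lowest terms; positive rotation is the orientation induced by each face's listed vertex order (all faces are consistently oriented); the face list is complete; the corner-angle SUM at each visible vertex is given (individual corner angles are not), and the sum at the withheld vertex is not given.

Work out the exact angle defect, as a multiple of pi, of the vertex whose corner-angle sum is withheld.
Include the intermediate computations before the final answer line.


V = 6, E = 12, F = 8; chi = V - E + F = 2
Gauss-Bonnet: total defect = 2*pi*chi = 4*pi; visible defects sum to (73/24)*pi

Answer: defect(P5) = (23/24)*pi


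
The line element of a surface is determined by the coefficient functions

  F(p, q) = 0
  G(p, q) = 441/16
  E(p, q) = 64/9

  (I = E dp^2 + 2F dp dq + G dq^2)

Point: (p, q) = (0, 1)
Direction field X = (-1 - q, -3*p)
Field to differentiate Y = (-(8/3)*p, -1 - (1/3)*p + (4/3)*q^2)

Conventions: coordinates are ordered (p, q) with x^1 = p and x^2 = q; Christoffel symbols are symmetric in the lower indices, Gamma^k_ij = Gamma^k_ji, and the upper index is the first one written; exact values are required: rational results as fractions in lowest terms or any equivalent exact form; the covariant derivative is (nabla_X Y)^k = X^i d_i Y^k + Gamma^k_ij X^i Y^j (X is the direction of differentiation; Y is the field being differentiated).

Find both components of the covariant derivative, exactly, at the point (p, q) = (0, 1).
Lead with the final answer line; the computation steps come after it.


Answer: (nabla_X Y)^p = 16/3, (nabla_X Y)^q = 2/3

E = 64/9, F = 0, G = 441/16 at the point
E_p = 0, E_q = 0, F_p = 0, F_q = 0, G_p = 0, G_q = 0
EG - F^2 = 196;  g^inv = (1/196) * [[441/16, 0], [0, 64/9]]
first-kind symbols [ij,l] = (1/2)(d_i g_jl + d_j g_il - d_l g_ij): [pp,p] = E_p/2 = 0, [pp,q] = F_p - E_q/2 = 0, [pq,p] = E_q/2 = 0, [pq,q] = G_p/2 = 0, [qq,p] = F_q - G_p/2 = 0, [qq,q] = G_q/2 = 0
Gamma^p_ij = (G*[ij,p] - F*[ij,q])/(EG - F^2), Gamma^q_ij = (E*[ij,q] - F*[ij,p])/(EG - F^2)
Gamma_ppp = 0, Gamma_ppq = 0, Gamma_pqq = 0, Gamma_qpp = 0, Gamma_qpq = 0, Gamma_qqq = 0
X = (-2, 0), Y = (0, 1/3) at the point


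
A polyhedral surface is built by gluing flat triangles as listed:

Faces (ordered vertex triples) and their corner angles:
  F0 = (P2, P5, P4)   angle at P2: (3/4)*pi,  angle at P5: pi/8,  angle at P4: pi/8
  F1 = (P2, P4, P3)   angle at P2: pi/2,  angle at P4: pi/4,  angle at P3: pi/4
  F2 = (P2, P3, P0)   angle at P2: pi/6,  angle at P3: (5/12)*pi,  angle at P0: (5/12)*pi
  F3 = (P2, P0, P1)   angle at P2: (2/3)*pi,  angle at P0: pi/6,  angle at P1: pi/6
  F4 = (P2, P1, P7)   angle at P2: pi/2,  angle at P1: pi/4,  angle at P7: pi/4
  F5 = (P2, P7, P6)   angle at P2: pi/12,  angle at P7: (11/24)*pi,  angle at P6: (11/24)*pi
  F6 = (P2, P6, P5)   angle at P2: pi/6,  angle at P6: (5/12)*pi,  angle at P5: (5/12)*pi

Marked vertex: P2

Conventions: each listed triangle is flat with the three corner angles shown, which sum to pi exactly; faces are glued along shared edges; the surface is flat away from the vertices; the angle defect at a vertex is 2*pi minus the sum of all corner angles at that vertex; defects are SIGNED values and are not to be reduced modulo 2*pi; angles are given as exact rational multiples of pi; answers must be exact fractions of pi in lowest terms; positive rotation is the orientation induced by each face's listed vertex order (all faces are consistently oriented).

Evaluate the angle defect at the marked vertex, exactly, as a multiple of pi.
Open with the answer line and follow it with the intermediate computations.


Answer: defect(P2) = (-5/6)*pi

Sum of corner angles at P2: (17/6)*pi
defect = 2*pi - (17/6)*pi


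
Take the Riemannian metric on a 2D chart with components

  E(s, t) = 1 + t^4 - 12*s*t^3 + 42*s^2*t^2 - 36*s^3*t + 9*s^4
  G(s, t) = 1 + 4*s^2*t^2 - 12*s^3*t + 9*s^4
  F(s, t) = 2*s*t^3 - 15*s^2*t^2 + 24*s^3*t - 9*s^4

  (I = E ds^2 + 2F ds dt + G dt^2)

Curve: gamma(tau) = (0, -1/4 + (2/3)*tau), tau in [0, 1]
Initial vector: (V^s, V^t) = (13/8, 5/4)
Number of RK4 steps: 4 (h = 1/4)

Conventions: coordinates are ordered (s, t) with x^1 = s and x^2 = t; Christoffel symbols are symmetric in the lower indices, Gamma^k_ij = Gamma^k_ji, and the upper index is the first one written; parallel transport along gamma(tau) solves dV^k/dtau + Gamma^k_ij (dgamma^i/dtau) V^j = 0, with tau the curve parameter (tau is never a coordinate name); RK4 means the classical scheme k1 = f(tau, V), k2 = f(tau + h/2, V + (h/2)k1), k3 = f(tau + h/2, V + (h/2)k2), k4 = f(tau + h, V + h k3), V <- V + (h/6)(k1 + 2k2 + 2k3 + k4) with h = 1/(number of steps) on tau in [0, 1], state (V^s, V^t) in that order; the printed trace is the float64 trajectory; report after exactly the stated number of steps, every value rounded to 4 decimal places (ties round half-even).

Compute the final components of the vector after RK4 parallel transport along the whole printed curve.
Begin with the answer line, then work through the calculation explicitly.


Answer: V^s = 1.6042, V^t = 1.2500

gamma'(tau) = (0, 2/3); f(tau, V)^k = -Gamma^k_ij(gamma(tau)) gamma'^i(tau) V^j; h = 1/4; intermediate values shown to 6 dp
curve data and Christoffel symbols at the stage parameters:
  tau = 0.000000: gamma = (0.000000, -0.250000), gamma' = (0.000000, 0.666667); Gamma_sss = 0.093385, Gamma_sst = -0.031128, Gamma_stt = 0.000000, Gamma_tss = 0.000000, Gamma_tst = 0.000000, Gamma_ttt = 0.000000
  tau = 0.125000: gamma = (0.000000, -0.166667), gamma' = (0.000000, 0.666667); Gamma_sss = 0.027756, Gamma_sst = -0.009252, Gamma_stt = 0.000000, Gamma_tss = 0.000000, Gamma_tst = 0.000000, Gamma_ttt = 0.000000
  tau = 0.250000: gamma = (0.000000, -0.083333), gamma' = (0.000000, 0.666667); Gamma_sss = 0.003472, Gamma_sst = -0.001157, Gamma_stt = 0.000000, Gamma_tss = 0.000000, Gamma_tst = 0.000000, Gamma_ttt = 0.000000
  tau = 0.375000: gamma = (0.000000, 0.000000), gamma' = (0.000000, 0.666667); Gamma_sss = 0.000000, Gamma_sst = 0.000000, Gamma_stt = 0.000000, Gamma_tss = 0.000000, Gamma_tst = 0.000000, Gamma_ttt = 0.000000
  tau = 0.500000: gamma = (0.000000, 0.083333), gamma' = (0.000000, 0.666667); Gamma_sss = -0.003472, Gamma_sst = 0.001157, Gamma_stt = 0.000000, Gamma_tss = 0.000000, Gamma_tst = 0.000000, Gamma_ttt = 0.000000
  tau = 0.625000: gamma = (0.000000, 0.166667), gamma' = (0.000000, 0.666667); Gamma_sss = -0.027756, Gamma_sst = 0.009252, Gamma_stt = 0.000000, Gamma_tss = 0.000000, Gamma_tst = 0.000000, Gamma_ttt = 0.000000
  tau = 0.750000: gamma = (0.000000, 0.250000), gamma' = (0.000000, 0.666667); Gamma_sss = -0.093385, Gamma_sst = 0.031128, Gamma_stt = 0.000000, Gamma_tss = 0.000000, Gamma_tst = 0.000000, Gamma_ttt = 0.000000
  tau = 0.875000: gamma = (0.000000, 0.333333), gamma' = (0.000000, 0.666667); Gamma_sss = -0.219512, Gamma_sst = 0.073171, Gamma_stt = 0.000000, Gamma_tss = 0.000000, Gamma_tst = 0.000000, Gamma_ttt = 0.000000
  tau = 1.000000: gamma = (0.000000, 0.416667), gamma' = (0.000000, 0.666667); Gamma_sss = -0.421329, Gamma_sst = 0.140443, Gamma_stt = 0.000000, Gamma_tss = 0.000000, Gamma_tst = 0.000000, Gamma_ttt = 0.000000
step 0: V^s = 1.6250, V^t = 1.2500
step 1: k1 = (0.033722, 0.000000), k2 = (0.010049, 0.000000), k3 = (0.010031, 0.000000), k4 = (0.001256, 0.000000); V <- V + (h/6)(k1 + 2k2 + 2k3 + k4): V^s = 1.6281, V^t = 1.2500
step 2: k1 = (0.001256, 0.000000), k2 = (0.000000, 0.000000), k3 = (0.000000, 0.000000), k4 = (-0.001256, 0.000000); V <- V + (h/6)(k1 + 2k2 + 2k3 + k4): V^s = 1.6281, V^t = 1.2500
step 3: k1 = (-0.001256, 0.000000), k2 = (-0.010041, 0.000000), k3 = (-0.010035, 0.000000), k4 = (-0.033735, 0.000000); V <- V + (h/6)(k1 + 2k2 + 2k3 + k4): V^s = 1.6250, V^t = 1.2500
step 4: k1 = (-0.033722, 0.000000), k2 = (-0.079063, 0.000000), k3 = (-0.078786, 0.000000), k4 = (-0.150302, 0.000000); V <- V + (h/6)(k1 + 2k2 + 2k3 + k4): V^s = 1.6042, V^t = 1.2500


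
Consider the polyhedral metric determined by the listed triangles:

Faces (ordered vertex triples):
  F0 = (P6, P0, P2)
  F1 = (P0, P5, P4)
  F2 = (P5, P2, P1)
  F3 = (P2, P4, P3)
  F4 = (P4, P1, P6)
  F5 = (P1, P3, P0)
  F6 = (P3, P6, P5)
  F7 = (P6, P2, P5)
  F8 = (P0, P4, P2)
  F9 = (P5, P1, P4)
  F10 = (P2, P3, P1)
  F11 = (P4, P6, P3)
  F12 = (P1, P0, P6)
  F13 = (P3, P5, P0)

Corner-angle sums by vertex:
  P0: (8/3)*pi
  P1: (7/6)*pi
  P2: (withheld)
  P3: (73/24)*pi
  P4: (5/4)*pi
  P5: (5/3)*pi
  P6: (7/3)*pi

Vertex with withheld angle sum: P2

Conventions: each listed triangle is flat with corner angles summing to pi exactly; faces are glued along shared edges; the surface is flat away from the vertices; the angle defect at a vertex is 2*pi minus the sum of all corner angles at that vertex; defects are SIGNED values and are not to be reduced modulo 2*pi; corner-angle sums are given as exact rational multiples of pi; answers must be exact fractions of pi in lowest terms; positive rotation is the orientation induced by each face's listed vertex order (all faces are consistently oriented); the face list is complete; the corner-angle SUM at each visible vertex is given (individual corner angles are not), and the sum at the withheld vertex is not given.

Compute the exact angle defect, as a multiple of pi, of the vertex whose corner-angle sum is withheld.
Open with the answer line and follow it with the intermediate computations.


Answer: defect(P2) = pi/8

V = 7, E = 21, F = 14; chi = V - E + F = 0
Gauss-Bonnet: total defect = 2*pi*chi = 0; visible defects sum to -pi/8


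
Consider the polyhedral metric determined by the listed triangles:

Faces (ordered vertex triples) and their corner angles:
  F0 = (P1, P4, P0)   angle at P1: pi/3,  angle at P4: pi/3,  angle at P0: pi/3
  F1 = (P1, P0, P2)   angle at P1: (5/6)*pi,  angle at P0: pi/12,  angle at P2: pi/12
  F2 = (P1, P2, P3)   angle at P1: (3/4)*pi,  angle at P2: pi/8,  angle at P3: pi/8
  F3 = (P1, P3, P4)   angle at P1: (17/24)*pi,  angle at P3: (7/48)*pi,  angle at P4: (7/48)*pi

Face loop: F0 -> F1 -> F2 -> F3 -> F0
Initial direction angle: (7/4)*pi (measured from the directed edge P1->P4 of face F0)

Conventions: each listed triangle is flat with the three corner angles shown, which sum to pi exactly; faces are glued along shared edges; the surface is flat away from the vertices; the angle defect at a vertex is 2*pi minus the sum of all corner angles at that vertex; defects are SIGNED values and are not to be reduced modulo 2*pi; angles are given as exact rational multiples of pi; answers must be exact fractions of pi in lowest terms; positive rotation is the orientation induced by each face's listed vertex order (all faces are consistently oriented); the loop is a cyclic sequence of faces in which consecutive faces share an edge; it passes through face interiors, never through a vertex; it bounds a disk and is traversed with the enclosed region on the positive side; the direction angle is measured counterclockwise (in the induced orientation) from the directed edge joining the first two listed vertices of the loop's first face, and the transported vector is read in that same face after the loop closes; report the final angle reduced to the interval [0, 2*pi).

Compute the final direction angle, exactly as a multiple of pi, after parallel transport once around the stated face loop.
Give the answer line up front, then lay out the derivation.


Answer: final direction angle = (9/8)*pi

enclosed vertex P1: corner angles sum to (21/8)*pi, defect = 2*pi - (21/8)*pi = (-5/8)*pi
the rotation equals the total enclosed defect, so the final angle is initial + defects (mod 2*pi)
final angle = (7/4)*pi - (5/8)*pi = (9/8)*pi (mod 2*pi)


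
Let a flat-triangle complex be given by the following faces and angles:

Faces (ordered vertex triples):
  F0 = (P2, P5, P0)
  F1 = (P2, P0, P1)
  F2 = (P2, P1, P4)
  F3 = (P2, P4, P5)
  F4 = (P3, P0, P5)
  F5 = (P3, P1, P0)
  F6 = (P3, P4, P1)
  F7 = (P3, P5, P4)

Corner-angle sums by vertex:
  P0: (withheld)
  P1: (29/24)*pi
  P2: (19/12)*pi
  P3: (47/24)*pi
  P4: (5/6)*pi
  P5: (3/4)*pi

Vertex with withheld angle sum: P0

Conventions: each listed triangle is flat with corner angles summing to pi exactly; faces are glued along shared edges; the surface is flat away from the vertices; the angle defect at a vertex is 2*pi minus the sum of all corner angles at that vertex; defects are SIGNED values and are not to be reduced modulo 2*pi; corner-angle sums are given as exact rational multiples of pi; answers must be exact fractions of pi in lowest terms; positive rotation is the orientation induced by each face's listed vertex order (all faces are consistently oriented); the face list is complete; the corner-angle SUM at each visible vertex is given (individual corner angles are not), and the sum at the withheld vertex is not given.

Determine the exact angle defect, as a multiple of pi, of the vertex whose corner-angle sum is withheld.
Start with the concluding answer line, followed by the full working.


Answer: defect(P0) = pi/3

V = 6, E = 12, F = 8; chi = V - E + F = 2
Gauss-Bonnet: total defect = 2*pi*chi = 4*pi; visible defects sum to (11/3)*pi


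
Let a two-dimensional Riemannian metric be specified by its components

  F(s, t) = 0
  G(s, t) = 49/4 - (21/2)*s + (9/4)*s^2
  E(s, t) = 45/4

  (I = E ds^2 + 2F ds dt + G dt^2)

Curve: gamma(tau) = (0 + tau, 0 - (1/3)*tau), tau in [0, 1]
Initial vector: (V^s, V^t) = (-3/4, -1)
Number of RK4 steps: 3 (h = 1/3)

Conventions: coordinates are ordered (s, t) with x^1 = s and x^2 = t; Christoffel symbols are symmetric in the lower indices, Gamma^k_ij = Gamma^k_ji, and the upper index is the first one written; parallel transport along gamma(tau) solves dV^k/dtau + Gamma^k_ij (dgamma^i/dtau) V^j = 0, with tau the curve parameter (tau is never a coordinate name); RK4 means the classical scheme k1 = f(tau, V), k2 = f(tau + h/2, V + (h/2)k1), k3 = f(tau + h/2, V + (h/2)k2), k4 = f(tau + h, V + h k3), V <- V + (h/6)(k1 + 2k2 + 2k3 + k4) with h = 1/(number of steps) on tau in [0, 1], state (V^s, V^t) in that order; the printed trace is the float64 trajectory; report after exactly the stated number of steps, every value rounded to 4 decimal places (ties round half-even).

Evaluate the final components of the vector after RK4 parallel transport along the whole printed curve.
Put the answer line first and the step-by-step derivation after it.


Answer: V^s = -0.8967, V^t = -1.5438

gamma'(tau) = (1, -1/3); f(tau, V)^k = -Gamma^k_ij(gamma(tau)) gamma'^i(tau) V^j; h = 1/3; intermediate values shown to 6 dp
curve data and Christoffel symbols at the stage parameters:
  tau = 0.000000: gamma = (0.000000, 0.000000), gamma' = (1.000000, -0.333333); Gamma_sss = 0.000000, Gamma_sst = 0.000000, Gamma_stt = 0.466667, Gamma_tss = 0.000000, Gamma_tst = -0.428571, Gamma_ttt = 0.000000
  tau = 0.166667: gamma = (0.166667, -0.055556), gamma' = (1.000000, -0.333333); Gamma_sss = 0.000000, Gamma_sst = 0.000000, Gamma_stt = 0.433333, Gamma_tss = 0.000000, Gamma_tst = -0.461538, Gamma_ttt = 0.000000
  tau = 0.333333: gamma = (0.333333, -0.111111), gamma' = (1.000000, -0.333333); Gamma_sss = 0.000000, Gamma_sst = 0.000000, Gamma_stt = 0.400000, Gamma_tss = 0.000000, Gamma_tst = -0.500000, Gamma_ttt = 0.000000
  tau = 0.500000: gamma = (0.500000, -0.166667), gamma' = (1.000000, -0.333333); Gamma_sss = 0.000000, Gamma_sst = 0.000000, Gamma_stt = 0.366667, Gamma_tss = 0.000000, Gamma_tst = -0.545455, Gamma_ttt = 0.000000
  tau = 0.666667: gamma = (0.666667, -0.222222), gamma' = (1.000000, -0.333333); Gamma_sss = 0.000000, Gamma_sst = 0.000000, Gamma_stt = 0.333333, Gamma_tss = 0.000000, Gamma_tst = -0.600000, Gamma_ttt = 0.000000
  tau = 0.833333: gamma = (0.833333, -0.277778), gamma' = (1.000000, -0.333333); Gamma_sss = 0.000000, Gamma_sst = 0.000000, Gamma_stt = 0.300000, Gamma_tss = 0.000000, Gamma_tst = -0.666667, Gamma_ttt = 0.000000
  tau = 1.000000: gamma = (1.000000, -0.333333), gamma' = (1.000000, -0.333333); Gamma_sss = 0.000000, Gamma_sst = 0.000000, Gamma_stt = 0.266667, Gamma_tss = 0.000000, Gamma_tst = -0.750000, Gamma_ttt = 0.000000
step 0: V^s = -0.7500, V^t = -1.0000
step 1: k1 = (-0.155556, -0.321429), k2 = (-0.152183, -0.366891), k3 = (-0.153277, -0.370474), k4 = (-0.149799, -0.428230); V <- V + (h/6)(k1 + 2k2 + 2k3 + k4): V^s = -0.8009, V^t = -1.1236
step 2: k1 = (-0.149810, -0.428305), k2 = (-0.146051, -0.501638), k3 = (-0.147545, -0.508419), k4 = (-0.143672, -0.605813); V <- V + (h/6)(k1 + 2k2 + 2k3 + k4): V^s = -0.8498, V^t = -1.2933
step 3: k1 = (-0.143695, -0.605988), k2 = (-0.139425, -0.735330), k3 = (-0.141581, -0.749859), k4 = (-0.137174, -0.933151); V <- V + (h/6)(k1 + 2k2 + 2k3 + k4): V^s = -0.8967, V^t = -1.5438


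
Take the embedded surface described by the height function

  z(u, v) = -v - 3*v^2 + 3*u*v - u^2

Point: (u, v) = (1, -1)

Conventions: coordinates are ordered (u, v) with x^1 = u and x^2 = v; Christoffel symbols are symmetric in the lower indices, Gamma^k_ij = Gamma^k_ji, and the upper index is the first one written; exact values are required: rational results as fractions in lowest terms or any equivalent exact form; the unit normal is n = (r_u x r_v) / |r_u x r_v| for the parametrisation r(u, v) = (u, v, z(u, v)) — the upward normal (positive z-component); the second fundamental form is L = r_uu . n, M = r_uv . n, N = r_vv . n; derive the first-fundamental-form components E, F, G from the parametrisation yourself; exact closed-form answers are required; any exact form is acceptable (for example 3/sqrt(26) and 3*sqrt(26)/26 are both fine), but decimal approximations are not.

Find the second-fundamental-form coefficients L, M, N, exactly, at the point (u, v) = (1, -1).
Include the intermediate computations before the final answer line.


z_u = -5, z_v = 8, z_uu = -2, z_uv = 3, z_vv = -6
E = 26, F = -40, G = 65; answer radicand W^2 = 90
unnormalised second-form numerators: l = -2, m = 3, n = -6; L = l/sqrt(90), and similarly M = m/sqrt(W^2), N = n/sqrt(W^2)

Answer: L = -sqrt(10)/15, M = sqrt(10)/10, N = -sqrt(10)/5


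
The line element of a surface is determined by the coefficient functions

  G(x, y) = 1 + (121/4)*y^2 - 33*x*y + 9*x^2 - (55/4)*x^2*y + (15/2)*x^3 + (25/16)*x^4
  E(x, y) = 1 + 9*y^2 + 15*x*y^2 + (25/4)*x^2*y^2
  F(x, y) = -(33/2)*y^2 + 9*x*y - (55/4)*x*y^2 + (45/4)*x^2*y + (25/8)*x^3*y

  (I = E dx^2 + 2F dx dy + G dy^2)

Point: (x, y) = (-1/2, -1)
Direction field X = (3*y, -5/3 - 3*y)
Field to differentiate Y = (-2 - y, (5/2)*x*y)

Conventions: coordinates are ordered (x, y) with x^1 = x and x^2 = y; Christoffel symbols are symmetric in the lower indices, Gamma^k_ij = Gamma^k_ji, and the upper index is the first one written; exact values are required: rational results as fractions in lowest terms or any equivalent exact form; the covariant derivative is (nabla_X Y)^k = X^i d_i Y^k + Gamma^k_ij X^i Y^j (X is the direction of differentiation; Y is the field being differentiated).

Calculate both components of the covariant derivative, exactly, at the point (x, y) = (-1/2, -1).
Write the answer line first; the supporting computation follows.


Answer: (nabla_X Y)^x = 11152/17403, (nabla_X Y)^y = 33709/34806

E = 65/16, F = -483/64, G = 5017/256 at the point
E_x = 35/4, E_y = -49/8, F_x = -443/32, F_y = 1099/64, G_x = 483/32, G_y = -759/16
EG - F^2 = 5801/256;  g^inv = (256/5801) * [[5017/256, 483/64], [483/64, 65/16]]
first-kind symbols [ij,l] = (1/2)(d_i g_jl + d_j g_il - d_l g_ij): [xx,x] = E_x/2 = 35/8, [xx,y] = F_x - E_y/2 = -345/32, [xy,x] = E_y/2 = -49/16, [xy,y] = G_x/2 = 483/64, [yy,x] = F_y - G_x/2 = 77/8, [yy,y] = G_y/2 = -759/32
Gamma^x_ij = (G*[ij,x] - F*[ij,y])/(EG - F^2), Gamma^y_ij = (E*[ij,y] - F*[ij,x])/(EG - F^2)
Gamma_xxx = 1120/5801, Gamma_xxy = -784/5801, Gamma_xyy = 2464/5801, Gamma_yxx = -2760/5801, Gamma_yxy = 1932/5801, Gamma_yyy = -6072/5801
X = (-3, 4/3), Y = (-1, 5/4) at the point
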